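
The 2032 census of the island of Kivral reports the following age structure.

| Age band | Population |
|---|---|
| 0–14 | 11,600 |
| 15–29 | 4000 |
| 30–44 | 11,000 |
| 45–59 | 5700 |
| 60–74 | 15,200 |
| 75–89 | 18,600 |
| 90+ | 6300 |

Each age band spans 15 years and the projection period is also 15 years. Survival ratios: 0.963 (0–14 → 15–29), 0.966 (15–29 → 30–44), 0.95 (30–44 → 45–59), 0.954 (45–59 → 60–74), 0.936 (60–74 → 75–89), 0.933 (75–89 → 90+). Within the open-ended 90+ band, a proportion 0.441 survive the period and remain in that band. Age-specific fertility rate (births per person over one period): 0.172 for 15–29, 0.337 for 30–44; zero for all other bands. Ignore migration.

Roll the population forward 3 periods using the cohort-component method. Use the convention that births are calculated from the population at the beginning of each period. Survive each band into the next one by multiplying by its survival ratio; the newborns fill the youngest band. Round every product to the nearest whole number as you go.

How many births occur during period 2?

3223

[period 1]
Births: 4000 × 0.172 = 688  |  11000 × 0.337 = 3707 → 4395
15–29: 11600 × 0.963 = 11171
30–44: 4000 × 0.966 = 3864
45–59: 11000 × 0.95 = 10450
60–74: 5700 × 0.954 = 5438
75–89: 15200 × 0.936 = 14227
90+: 18600 × 0.933 + 6300 × 0.441 = 17354 + 2778 = 20132
End of period: [4395, 11171, 3864, 10450, 5438, 14227, 20132]
[period 2]
Births: 11171 × 0.172 = 1921  |  3864 × 0.337 = 1302 → 3223
15–29: 4395 × 0.963 = 4232
30–44: 11171 × 0.966 = 10791
45–59: 3864 × 0.95 = 3671
60–74: 10450 × 0.954 = 9969
75–89: 5438 × 0.936 = 5090
90+: 14227 × 0.933 + 20132 × 0.441 = 13274 + 8878 = 22152
End of period: [3223, 4232, 10791, 3671, 9969, 5090, 22152]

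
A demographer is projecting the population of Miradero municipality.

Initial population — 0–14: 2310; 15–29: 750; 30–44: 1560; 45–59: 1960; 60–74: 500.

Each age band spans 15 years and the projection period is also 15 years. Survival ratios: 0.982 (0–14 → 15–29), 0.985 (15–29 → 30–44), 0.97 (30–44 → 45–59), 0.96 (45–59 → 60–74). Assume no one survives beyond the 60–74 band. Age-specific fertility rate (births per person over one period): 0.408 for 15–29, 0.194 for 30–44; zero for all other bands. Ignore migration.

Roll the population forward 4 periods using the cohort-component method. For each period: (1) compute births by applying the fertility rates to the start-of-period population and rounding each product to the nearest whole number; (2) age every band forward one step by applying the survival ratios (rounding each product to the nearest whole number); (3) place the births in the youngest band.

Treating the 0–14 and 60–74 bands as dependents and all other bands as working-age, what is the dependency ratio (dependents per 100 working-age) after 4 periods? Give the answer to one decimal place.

115.6

Let group 1 be 0–14 through group 5 = 60–74.
Period 1:
Births: 750 × 0.408 = 306 ; 1560 × 0.194 = 303 ⇒ total 609
Group 2: 2310 × 0.982 = 2268
Group 3: 750 × 0.985 = 739
Group 4: 1560 × 0.97 = 1513
Group 5: 1960 × 0.96 = 1882
→ [609, 2268, 739, 1513, 1882]
Period 2:
Births: 2268 × 0.408 = 925 ; 739 × 0.194 = 143 ⇒ total 1068
Group 2: 609 × 0.982 = 598
Group 3: 2268 × 0.985 = 2234
Group 4: 739 × 0.97 = 717
Group 5: 1513 × 0.96 = 1452
→ [1068, 598, 2234, 717, 1452]
Period 3:
Births: 598 × 0.408 = 244 ; 2234 × 0.194 = 433 ⇒ total 677
Group 2: 1068 × 0.982 = 1049
Group 3: 598 × 0.985 = 589
Group 4: 2234 × 0.97 = 2167
Group 5: 717 × 0.96 = 688
→ [677, 1049, 589, 2167, 688]
Period 4:
Births: 1049 × 0.408 = 428 ; 589 × 0.194 = 114 ⇒ total 542
Group 2: 677 × 0.982 = 665
Group 3: 1049 × 0.985 = 1033
Group 4: 589 × 0.97 = 571
Group 5: 2167 × 0.96 = 2080
→ [542, 665, 1033, 571, 2080]
Dependents (band 0–14 + band 60–74) = 542 + 2080 = 2622; working-age = 2269; ratio = 2622/2269 × 100 = 115.6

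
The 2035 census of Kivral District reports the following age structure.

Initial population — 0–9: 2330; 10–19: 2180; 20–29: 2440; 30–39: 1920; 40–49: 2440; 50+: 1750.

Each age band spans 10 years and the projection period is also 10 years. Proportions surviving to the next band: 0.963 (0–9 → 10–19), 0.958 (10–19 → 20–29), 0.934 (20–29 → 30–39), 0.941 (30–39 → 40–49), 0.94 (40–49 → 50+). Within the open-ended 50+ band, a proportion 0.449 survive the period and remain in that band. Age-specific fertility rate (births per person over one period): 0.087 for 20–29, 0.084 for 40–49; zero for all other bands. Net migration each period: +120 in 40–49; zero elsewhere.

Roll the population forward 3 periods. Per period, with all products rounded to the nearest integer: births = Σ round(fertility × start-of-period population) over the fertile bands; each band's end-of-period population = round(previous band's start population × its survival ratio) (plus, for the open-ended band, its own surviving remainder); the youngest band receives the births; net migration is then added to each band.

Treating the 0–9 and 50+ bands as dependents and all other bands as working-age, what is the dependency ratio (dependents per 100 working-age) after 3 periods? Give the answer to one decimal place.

84.2

Period 1:
Births: 2440 × 0.087 = 212  |  2440 × 0.084 = 205 → total 417
10–19: 2330 × 0.963 = 2244
20–29: 2180 × 0.958 = 2088
30–39: 2440 × 0.934 = 2279
40–49: 1920 × 0.941 = 1807
50+: 2440 × 0.94 + 1750 × 0.449 = 2294 + 786 = 3080
Net migration: 40–49 + 120 → 1927
Population now: 0–9=417, 10–19=2244, 20–29=2088, 30–39=2279, 40–49=1927, 50+=3080
Period 2:
Births: 2088 × 0.087 = 182  |  1927 × 0.084 = 162 → total 344
10–19: 417 × 0.963 = 402
20–29: 2244 × 0.958 = 2150
30–39: 2088 × 0.934 = 1950
40–49: 2279 × 0.941 = 2145
50+: 1927 × 0.94 + 3080 × 0.449 = 1811 + 1383 = 3194
Net migration: 40–49 + 120 → 2265
Population now: 0–9=344, 10–19=402, 20–29=2150, 30–39=1950, 40–49=2265, 50+=3194
Period 3:
Births: 2150 × 0.087 = 187  |  2265 × 0.084 = 190 → total 377
10–19: 344 × 0.963 = 331
20–29: 402 × 0.958 = 385
30–39: 2150 × 0.934 = 2008
40–49: 1950 × 0.941 = 1835
50+: 2265 × 0.94 + 3194 × 0.449 = 2129 + 1434 = 3563
Net migration: 40–49 + 120 → 1955
Population now: 0–9=377, 10–19=331, 20–29=385, 30–39=2008, 40–49=1955, 50+=3563
Dependents (band 0–9 + band 50+) = 377 + 3563 = 3940; working-age = 4679; ratio = 3940/4679 × 100 = 84.2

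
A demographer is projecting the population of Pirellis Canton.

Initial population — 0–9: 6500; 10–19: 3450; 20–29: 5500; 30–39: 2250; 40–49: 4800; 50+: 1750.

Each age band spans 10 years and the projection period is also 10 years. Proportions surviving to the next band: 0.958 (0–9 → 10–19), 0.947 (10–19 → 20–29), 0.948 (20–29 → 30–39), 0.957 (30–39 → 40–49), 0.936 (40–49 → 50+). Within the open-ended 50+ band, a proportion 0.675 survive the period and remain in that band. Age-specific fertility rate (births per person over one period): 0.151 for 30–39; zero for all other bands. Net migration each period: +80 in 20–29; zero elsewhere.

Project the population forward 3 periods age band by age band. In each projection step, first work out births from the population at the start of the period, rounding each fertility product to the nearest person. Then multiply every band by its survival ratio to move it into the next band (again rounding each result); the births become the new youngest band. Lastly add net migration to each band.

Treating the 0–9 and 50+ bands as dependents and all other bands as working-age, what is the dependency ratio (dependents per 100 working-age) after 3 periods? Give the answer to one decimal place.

Period 1.
Births: 2250 × 0.151 = 340
10–19: 6500 × 0.958 = 6227
20–29: 3450 × 0.947 = 3267
30–39: 5500 × 0.948 = 5214
40–49: 2250 × 0.957 = 2153
50+: 4800 × 0.936 + 1750 × 0.675 = 4493 + 1181 = 5674
Net migration: 20–29 + 80 → 3347
Giving 340 / 6227 / 3347 / 5214 / 2153 / 5674.
Period 2.
Births: 5214 × 0.151 = 787
10–19: 340 × 0.958 = 326
20–29: 6227 × 0.947 = 5897
30–39: 3347 × 0.948 = 3173
40–49: 5214 × 0.957 = 4990
50+: 2153 × 0.936 + 5674 × 0.675 = 2015 + 3830 = 5845
Net migration: 20–29 + 80 → 5977
Giving 787 / 326 / 5977 / 3173 / 4990 / 5845.
Period 3.
Births: 3173 × 0.151 = 479
10–19: 787 × 0.958 = 754
20–29: 326 × 0.947 = 309
30–39: 5977 × 0.948 = 5666
40–49: 3173 × 0.957 = 3037
50+: 4990 × 0.936 + 5845 × 0.675 = 4671 + 3945 = 8616
Net migration: 20–29 + 80 → 389
Giving 479 / 754 / 389 / 5666 / 3037 / 8616.
Dependents (band 0–9 + band 50+) = 479 + 8616 = 9095; working-age = 9846; ratio = 9095/9846 × 100 = 92.4

92.4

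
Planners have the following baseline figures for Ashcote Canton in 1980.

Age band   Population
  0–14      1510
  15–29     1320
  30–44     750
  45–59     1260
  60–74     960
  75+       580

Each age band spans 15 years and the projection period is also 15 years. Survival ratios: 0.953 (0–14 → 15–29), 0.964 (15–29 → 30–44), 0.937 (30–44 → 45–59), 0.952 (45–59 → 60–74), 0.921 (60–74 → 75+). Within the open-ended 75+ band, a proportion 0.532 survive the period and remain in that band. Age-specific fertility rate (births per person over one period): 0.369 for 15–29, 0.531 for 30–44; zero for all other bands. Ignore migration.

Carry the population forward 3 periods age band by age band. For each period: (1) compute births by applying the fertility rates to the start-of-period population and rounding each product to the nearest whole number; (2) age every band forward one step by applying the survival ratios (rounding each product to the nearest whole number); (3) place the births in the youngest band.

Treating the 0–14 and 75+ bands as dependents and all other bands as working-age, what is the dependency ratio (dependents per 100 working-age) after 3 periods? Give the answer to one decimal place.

Numbering the bands 1..6 from youngest to oldest:
Period 1:
Births: 1320 × 0.369 = 487 ; 750 × 0.531 = 398 → 885
Band 2: 1510 × 0.953 = 1439
Band 3: 1320 × 0.964 = 1272
Band 4: 750 × 0.937 = 703
Band 5: 1260 × 0.952 = 1200
Band 6: 960 × 0.921 + 580 × 0.532 = 884 + 309 = 1193
Giving 885 / 1439 / 1272 / 703 / 1200 / 1193.
Period 2:
Births: 1439 × 0.369 = 531 ; 1272 × 0.531 = 675 → 1206
Band 2: 885 × 0.953 = 843
Band 3: 1439 × 0.964 = 1387
Band 4: 1272 × 0.937 = 1192
Band 5: 703 × 0.952 = 669
Band 6: 1200 × 0.921 + 1193 × 0.532 = 1105 + 635 = 1740
Giving 1206 / 843 / 1387 / 1192 / 669 / 1740.
Period 3:
Births: 843 × 0.369 = 311 ; 1387 × 0.531 = 736 → 1047
Band 2: 1206 × 0.953 = 1149
Band 3: 843 × 0.964 = 813
Band 4: 1387 × 0.937 = 1300
Band 5: 1192 × 0.952 = 1135
Band 6: 669 × 0.921 + 1740 × 0.532 = 616 + 926 = 1542
Giving 1047 / 1149 / 813 / 1300 / 1135 / 1542.
Dependents (band 0–14 + band 75+) = 1047 + 1542 = 2589; working-age = 4397; ratio = 2589/4397 × 100 = 58.9

58.9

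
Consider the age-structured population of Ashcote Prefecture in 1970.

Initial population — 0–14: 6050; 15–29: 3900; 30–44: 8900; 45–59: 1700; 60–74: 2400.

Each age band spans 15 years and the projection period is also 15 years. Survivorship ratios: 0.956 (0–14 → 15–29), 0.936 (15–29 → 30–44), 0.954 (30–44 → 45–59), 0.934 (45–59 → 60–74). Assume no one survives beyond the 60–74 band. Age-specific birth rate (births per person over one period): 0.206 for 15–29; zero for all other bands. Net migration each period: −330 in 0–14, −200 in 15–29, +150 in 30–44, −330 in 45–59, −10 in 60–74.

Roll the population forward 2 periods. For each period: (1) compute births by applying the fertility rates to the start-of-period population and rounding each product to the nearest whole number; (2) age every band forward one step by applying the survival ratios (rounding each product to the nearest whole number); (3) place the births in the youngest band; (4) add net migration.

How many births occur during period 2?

(Groups numbered youngest = 1 to oldest = 5.)
— Period 1 —
Births: 3900 × 0.206 = 803
Group 2: 6050 × 0.956 = 5784
Group 3: 3900 × 0.936 = 3650
Group 4: 8900 × 0.954 = 8491
Group 5: 1700 × 0.934 = 1588
Net migration: Group 1 − 330 → 473; Group 2 − 200 → 5584; Group 3 + 150 → 3800; Group 4 − 330 → 8161; Group 5 − 10 → 1578
Giving 473 / 5584 / 3800 / 8161 / 1578.
— Period 2 —
Births: 5584 × 0.206 = 1150
Group 2: 473 × 0.956 = 452
Group 3: 5584 × 0.936 = 5227
Group 4: 3800 × 0.954 = 3625
Group 5: 8161 × 0.934 = 7622
Net migration: Group 1 − 330 → 820; Group 2 − 200 → 252; Group 3 + 150 → 5377; Group 4 − 330 → 3295; Group 5 − 10 → 7612
Giving 820 / 252 / 5377 / 3295 / 7612.

1150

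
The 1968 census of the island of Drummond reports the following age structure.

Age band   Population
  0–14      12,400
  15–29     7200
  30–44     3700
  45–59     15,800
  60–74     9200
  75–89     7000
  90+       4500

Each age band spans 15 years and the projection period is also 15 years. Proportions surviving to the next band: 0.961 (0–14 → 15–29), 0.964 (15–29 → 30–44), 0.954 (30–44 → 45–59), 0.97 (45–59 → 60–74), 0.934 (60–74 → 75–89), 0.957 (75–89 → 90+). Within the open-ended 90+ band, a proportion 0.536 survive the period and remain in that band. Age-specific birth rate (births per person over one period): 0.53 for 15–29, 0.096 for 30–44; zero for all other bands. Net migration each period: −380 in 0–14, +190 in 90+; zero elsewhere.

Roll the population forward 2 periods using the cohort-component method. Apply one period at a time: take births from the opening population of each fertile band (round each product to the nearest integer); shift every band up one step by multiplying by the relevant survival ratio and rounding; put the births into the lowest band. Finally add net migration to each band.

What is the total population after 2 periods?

(Bands numbered youngest = 1 to oldest = 7.)
After projecting period 1:
Births: 7200 × 0.53 = 3816, 3700 × 0.096 = 355 ⇒ total 4171
Band 2: 12400 × 0.961 = 11916
Band 3: 7200 × 0.964 = 6941
Band 4: 3700 × 0.954 = 3530
Band 5: 15800 × 0.97 = 15326
Band 6: 9200 × 0.934 = 8593
Band 7: 7000 × 0.957 + 4500 × 0.536 = 6699 + 2412 = 9111
Net migration: Band 1 − 380 → 3791; Band 7 + 190 → 9301
→ [3791, 11916, 6941, 3530, 15326, 8593, 9301]
After projecting period 2:
Births: 11916 × 0.53 = 6315, 6941 × 0.096 = 666 ⇒ total 6981
Band 2: 3791 × 0.961 = 3643
Band 3: 11916 × 0.964 = 11487
Band 4: 6941 × 0.954 = 6622
Band 5: 3530 × 0.97 = 3424
Band 6: 15326 × 0.934 = 14314
Band 7: 8593 × 0.957 + 9301 × 0.536 = 8224 + 4985 = 13209
Net migration: Band 1 − 380 → 6601; Band 7 + 190 → 13399
→ [6601, 3643, 11487, 6622, 3424, 14314, 13399]
Total after period 2: 6601 + 3643 + 11487 + 6622 + 3424 + 14314 + 13399 = 59490

59490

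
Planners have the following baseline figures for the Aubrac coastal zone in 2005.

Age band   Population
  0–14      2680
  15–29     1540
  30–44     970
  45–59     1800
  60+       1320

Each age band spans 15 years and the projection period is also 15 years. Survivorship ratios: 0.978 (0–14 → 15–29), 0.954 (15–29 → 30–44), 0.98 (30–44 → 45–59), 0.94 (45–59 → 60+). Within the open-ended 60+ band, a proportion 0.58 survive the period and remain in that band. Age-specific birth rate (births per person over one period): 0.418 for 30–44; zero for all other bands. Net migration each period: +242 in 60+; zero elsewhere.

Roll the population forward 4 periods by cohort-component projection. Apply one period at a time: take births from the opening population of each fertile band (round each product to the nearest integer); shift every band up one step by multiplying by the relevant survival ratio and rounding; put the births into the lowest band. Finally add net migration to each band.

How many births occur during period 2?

614

Period 1.
Births: 970 * 0.418 = 405
15–29: 2680 * 0.978 = 2621
30–44: 1540 * 0.954 = 1469
45–59: 970 * 0.98 = 951
60+: 1800 * 0.94 + 1320 * 0.58 = 1692 + 766 = 2458
Net migration: 60+ + 242 → 2700
End of period: [405, 2621, 1469, 951, 2700]
Period 2.
Births: 1469 * 0.418 = 614
15–29: 405 * 0.978 = 396
30–44: 2621 * 0.954 = 2500
45–59: 1469 * 0.98 = 1440
60+: 951 * 0.94 + 2700 * 0.58 = 894 + 1566 = 2460
Net migration: 60+ + 242 → 2702
End of period: [614, 396, 2500, 1440, 2702]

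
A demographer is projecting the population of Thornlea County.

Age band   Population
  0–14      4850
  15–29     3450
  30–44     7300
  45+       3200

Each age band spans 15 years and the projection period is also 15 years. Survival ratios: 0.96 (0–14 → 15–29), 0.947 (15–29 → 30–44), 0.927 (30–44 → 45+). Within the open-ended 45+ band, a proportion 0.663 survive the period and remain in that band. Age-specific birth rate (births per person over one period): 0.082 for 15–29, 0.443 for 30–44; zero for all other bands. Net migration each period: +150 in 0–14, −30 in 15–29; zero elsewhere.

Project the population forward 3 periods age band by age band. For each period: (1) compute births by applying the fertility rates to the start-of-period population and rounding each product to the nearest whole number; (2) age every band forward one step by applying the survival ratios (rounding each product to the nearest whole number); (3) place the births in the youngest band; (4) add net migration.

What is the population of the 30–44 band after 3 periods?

3305

Call the bands 1 to 4, youngest first.
[period 1]
Births: 3450 × 0.082 = 283, 7300 × 0.443 = 3234 — total 3517
Band 2: 4850 × 0.96 = 4656
Band 3: 3450 × 0.947 = 3267
Band 4: 7300 × 0.927 + 3200 × 0.663 = 6767 + 2122 = 8889
Net migration: Band 1 + 150 → 3667; Band 2 − 30 → 4626
Giving 3667 / 4626 / 3267 / 8889.
[period 2]
Births: 4626 × 0.082 = 379, 3267 × 0.443 = 1447 — total 1826
Band 2: 3667 × 0.96 = 3520
Band 3: 4626 × 0.947 = 4381
Band 4: 3267 × 0.927 + 8889 × 0.663 = 3029 + 5893 = 8922
Net migration: Band 1 + 150 → 1976; Band 2 − 30 → 3490
Giving 1976 / 3490 / 4381 / 8922.
[period 3]
Births: 3490 × 0.082 = 286, 4381 × 0.443 = 1941 — total 2227
Band 2: 1976 × 0.96 = 1897
Band 3: 3490 × 0.947 = 3305
Band 4: 4381 × 0.927 + 8922 × 0.663 = 4061 + 5915 = 9976
Net migration: Band 1 + 150 → 2377; Band 2 − 30 → 1867
Giving 2377 / 1867 / 3305 / 9976.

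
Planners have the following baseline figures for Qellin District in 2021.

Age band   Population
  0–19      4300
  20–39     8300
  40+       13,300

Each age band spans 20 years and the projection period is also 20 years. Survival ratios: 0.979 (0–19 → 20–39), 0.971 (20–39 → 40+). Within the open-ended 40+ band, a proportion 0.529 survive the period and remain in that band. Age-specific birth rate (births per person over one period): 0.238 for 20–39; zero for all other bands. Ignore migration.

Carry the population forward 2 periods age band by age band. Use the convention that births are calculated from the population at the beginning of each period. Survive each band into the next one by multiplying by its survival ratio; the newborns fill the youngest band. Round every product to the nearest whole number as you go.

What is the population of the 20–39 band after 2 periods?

1934

Numbering the bands 1..3 from youngest to oldest:
[period 1]
Births: 8300 × 0.238 = 1975
Band 2: 4300 × 0.979 = 4210
Band 3: 8300 × 0.971 + 13300 × 0.529 = 8059 + 7036 = 15095
End of period: [1975, 4210, 15095]
[period 2]
Births: 4210 × 0.238 = 1002
Band 2: 1975 × 0.979 = 1934
Band 3: 4210 × 0.971 + 15095 × 0.529 = 4088 + 7985 = 12073
End of period: [1002, 1934, 12073]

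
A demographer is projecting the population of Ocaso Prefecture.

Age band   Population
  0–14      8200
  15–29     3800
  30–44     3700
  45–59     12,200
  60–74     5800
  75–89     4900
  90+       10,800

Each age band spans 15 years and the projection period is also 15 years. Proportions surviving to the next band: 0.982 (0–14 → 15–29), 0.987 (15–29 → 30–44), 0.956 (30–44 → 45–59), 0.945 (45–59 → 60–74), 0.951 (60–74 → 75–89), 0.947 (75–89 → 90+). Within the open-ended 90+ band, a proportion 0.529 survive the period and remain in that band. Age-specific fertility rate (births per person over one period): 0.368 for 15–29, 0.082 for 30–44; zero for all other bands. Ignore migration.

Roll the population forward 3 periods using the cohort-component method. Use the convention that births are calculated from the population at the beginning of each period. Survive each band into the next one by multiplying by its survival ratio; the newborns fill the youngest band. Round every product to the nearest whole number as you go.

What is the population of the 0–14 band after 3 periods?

1267

— Period 1 —
Births: 3800 * 0.368 = 1398 ; 3700 * 0.082 = 303 → 1701
15–29: 8200 * 0.982 = 8052
30–44: 3800 * 0.987 = 3751
45–59: 3700 * 0.956 = 3537
60–74: 12200 * 0.945 = 11529
75–89: 5800 * 0.951 = 5516
90+: 4900 * 0.947 + 10800 * 0.529 = 4640 + 5713 = 10353
Giving 1701 / 8052 / 3751 / 3537 / 11529 / 5516 / 10353.
— Period 2 —
Births: 8052 * 0.368 = 2963 ; 3751 * 0.082 = 308 → 3271
15–29: 1701 * 0.982 = 1670
30–44: 8052 * 0.987 = 7947
45–59: 3751 * 0.956 = 3586
60–74: 3537 * 0.945 = 3342
75–89: 11529 * 0.951 = 10964
90+: 5516 * 0.947 + 10353 * 0.529 = 5224 + 5477 = 10701
Giving 3271 / 1670 / 7947 / 3586 / 3342 / 10964 / 10701.
— Period 3 —
Births: 1670 * 0.368 = 615 ; 7947 * 0.082 = 652 → 1267
15–29: 3271 * 0.982 = 3212
30–44: 1670 * 0.987 = 1648
45–59: 7947 * 0.956 = 7597
60–74: 3586 * 0.945 = 3389
75–89: 3342 * 0.951 = 3178
90+: 10964 * 0.947 + 10701 * 0.529 = 10383 + 5661 = 16044
Giving 1267 / 3212 / 1648 / 7597 / 3389 / 3178 / 16044.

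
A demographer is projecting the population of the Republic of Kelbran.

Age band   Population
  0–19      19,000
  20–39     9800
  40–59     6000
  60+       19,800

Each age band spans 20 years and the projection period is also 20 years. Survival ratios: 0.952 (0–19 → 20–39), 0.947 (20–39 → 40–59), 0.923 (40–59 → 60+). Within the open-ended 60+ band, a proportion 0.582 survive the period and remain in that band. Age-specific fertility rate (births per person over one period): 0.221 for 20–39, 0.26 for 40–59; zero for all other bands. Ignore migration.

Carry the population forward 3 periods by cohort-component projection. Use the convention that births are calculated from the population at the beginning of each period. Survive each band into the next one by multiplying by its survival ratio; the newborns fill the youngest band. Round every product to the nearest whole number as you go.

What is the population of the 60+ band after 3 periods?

26575

Period 1.
Births: 9800 × 0.221 = 2166 ; 6000 × 0.26 = 1560 → total 3726
20–39: 19000 × 0.952 = 18088
40–59: 9800 × 0.947 = 9281
60+: 6000 × 0.923 + 19800 × 0.582 = 5538 + 11524 = 17062
→ [3726, 18088, 9281, 17062]
Period 2.
Births: 18088 × 0.221 = 3997 ; 9281 × 0.26 = 2413 → total 6410
20–39: 3726 × 0.952 = 3547
40–59: 18088 × 0.947 = 17129
60+: 9281 × 0.923 + 17062 × 0.582 = 8566 + 9930 = 18496
→ [6410, 3547, 17129, 18496]
Period 3.
Births: 3547 × 0.221 = 784 ; 17129 × 0.26 = 4454 → total 5238
20–39: 6410 × 0.952 = 6102
40–59: 3547 × 0.947 = 3359
60+: 17129 × 0.923 + 18496 × 0.582 = 15810 + 10765 = 26575
→ [5238, 6102, 3359, 26575]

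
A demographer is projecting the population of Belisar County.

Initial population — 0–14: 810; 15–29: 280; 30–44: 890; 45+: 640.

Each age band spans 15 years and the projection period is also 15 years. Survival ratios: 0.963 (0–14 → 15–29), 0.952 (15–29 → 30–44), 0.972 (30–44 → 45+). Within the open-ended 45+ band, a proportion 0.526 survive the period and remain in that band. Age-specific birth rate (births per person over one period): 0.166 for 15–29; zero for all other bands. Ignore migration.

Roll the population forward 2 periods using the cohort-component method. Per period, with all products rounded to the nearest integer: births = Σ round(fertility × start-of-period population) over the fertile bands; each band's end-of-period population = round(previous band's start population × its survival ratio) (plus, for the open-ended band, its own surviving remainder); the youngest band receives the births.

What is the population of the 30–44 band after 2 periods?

After projecting period 1:
Births: 280 * 0.166 = 46
15–29: 810 * 0.963 = 780
30–44: 280 * 0.952 = 267
45+: 890 * 0.972 + 640 * 0.526 = 865 + 337 = 1202
Giving 46 / 780 / 267 / 1202.
After projecting period 2:
Births: 780 * 0.166 = 129
15–29: 46 * 0.963 = 44
30–44: 780 * 0.952 = 743
45+: 267 * 0.972 + 1202 * 0.526 = 260 + 632 = 892
Giving 129 / 44 / 743 / 892.

743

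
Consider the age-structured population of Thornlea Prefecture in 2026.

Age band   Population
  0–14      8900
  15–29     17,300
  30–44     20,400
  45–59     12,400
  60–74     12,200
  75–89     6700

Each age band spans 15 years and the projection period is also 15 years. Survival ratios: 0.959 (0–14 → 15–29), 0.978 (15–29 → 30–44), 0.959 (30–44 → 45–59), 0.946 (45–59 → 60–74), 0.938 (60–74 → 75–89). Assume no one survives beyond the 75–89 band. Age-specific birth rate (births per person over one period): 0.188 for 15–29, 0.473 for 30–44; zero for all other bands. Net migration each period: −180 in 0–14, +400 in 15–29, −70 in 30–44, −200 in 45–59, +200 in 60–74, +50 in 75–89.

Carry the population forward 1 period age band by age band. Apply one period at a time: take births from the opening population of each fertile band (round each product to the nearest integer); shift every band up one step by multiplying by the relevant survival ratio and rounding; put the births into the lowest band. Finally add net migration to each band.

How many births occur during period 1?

12901

After projecting period 1:
Births: 17300 × 0.188 = 3252  |  20400 × 0.473 = 9649 — total 12901
15–29: 8900 × 0.959 = 8535
30–44: 17300 × 0.978 = 16919
45–59: 20400 × 0.959 = 19564
60–74: 12400 × 0.946 = 11730
75–89: 12200 × 0.938 = 11444
Net migration: 0–14 − 180 → 12721; 15–29 + 400 → 8935; 30–44 − 70 → 16849; 45–59 − 200 → 19364; 60–74 + 200 → 11930; 75–89 + 50 → 11494
Giving 12721 / 8935 / 16849 / 19364 / 11930 / 11494.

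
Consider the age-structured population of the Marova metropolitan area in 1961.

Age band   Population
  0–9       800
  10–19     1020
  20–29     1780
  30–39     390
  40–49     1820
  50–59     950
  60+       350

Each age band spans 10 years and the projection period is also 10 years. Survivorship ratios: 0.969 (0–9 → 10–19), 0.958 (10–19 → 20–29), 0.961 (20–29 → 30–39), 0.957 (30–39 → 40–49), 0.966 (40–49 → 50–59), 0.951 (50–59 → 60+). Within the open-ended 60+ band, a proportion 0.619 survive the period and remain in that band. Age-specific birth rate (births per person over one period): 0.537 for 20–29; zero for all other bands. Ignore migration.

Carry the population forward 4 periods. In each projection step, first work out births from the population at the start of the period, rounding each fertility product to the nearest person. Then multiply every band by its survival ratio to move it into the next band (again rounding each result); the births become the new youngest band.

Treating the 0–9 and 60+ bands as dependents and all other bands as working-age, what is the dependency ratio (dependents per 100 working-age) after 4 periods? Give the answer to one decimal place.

Call the bands 1 to 7, youngest first.
After projecting period 1:
Births: 1780 * 0.537 = 956
Band 2: 800 * 0.969 = 775
Band 3: 1020 * 0.958 = 977
Band 4: 1780 * 0.961 = 1711
Band 5: 390 * 0.957 = 373
Band 6: 1820 * 0.966 = 1758
Band 7: 950 * 0.951 + 350 * 0.619 = 903 + 217 = 1120
Population now: 0–9=956, 10–19=775, 20–29=977, 30–39=1711, 40–49=373, 50–59=1758, 60+=1120
After projecting period 2:
Births: 977 * 0.537 = 525
Band 2: 956 * 0.969 = 926
Band 3: 775 * 0.958 = 742
Band 4: 977 * 0.961 = 939
Band 5: 1711 * 0.957 = 1637
Band 6: 373 * 0.966 = 360
Band 7: 1758 * 0.951 + 1120 * 0.619 = 1672 + 693 = 2365
Population now: 0–9=525, 10–19=926, 20–29=742, 30–39=939, 40–49=1637, 50–59=360, 60+=2365
After projecting period 3:
Births: 742 * 0.537 = 398
Band 2: 525 * 0.969 = 509
Band 3: 926 * 0.958 = 887
Band 4: 742 * 0.961 = 713
Band 5: 939 * 0.957 = 899
Band 6: 1637 * 0.966 = 1581
Band 7: 360 * 0.951 + 2365 * 0.619 = 342 + 1464 = 1806
Population now: 0–9=398, 10–19=509, 20–29=887, 30–39=713, 40–49=899, 50–59=1581, 60+=1806
After projecting period 4:
Births: 887 * 0.537 = 476
Band 2: 398 * 0.969 = 386
Band 3: 509 * 0.958 = 488
Band 4: 887 * 0.961 = 852
Band 5: 713 * 0.957 = 682
Band 6: 899 * 0.966 = 868
Band 7: 1581 * 0.951 + 1806 * 0.619 = 1504 + 1118 = 2622
Population now: 0–9=476, 10–19=386, 20–29=488, 30–39=852, 40–49=682, 50–59=868, 60+=2622
Dependents (band 0–9 + band 60+) = 476 + 2622 = 3098; working-age = 3276; ratio = 3098/3276 × 100 = 94.6

94.6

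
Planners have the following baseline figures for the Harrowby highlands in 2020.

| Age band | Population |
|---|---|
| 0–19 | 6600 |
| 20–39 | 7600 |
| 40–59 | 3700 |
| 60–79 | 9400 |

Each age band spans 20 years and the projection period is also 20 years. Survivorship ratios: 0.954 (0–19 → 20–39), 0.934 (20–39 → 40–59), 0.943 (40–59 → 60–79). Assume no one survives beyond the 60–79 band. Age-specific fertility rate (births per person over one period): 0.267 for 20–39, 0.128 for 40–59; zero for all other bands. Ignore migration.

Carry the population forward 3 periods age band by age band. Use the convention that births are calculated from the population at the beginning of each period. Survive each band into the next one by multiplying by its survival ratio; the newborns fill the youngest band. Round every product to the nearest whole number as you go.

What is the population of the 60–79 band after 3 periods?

5545

(Groups numbered youngest = 1 to oldest = 4.)
Period 1:
Births: 7600 * 0.267 = 2029  |  3700 * 0.128 = 474 → total 2503
Group 2: 6600 * 0.954 = 6296
Group 3: 7600 * 0.934 = 7098
Group 4: 3700 * 0.943 = 3489
End of period: [2503, 6296, 7098, 3489]
Period 2:
Births: 6296 * 0.267 = 1681  |  7098 * 0.128 = 909 → total 2590
Group 2: 2503 * 0.954 = 2388
Group 3: 6296 * 0.934 = 5880
Group 4: 7098 * 0.943 = 6693
End of period: [2590, 2388, 5880, 6693]
Period 3:
Births: 2388 * 0.267 = 638  |  5880 * 0.128 = 753 → total 1391
Group 2: 2590 * 0.954 = 2471
Group 3: 2388 * 0.934 = 2230
Group 4: 5880 * 0.943 = 5545
End of period: [1391, 2471, 2230, 5545]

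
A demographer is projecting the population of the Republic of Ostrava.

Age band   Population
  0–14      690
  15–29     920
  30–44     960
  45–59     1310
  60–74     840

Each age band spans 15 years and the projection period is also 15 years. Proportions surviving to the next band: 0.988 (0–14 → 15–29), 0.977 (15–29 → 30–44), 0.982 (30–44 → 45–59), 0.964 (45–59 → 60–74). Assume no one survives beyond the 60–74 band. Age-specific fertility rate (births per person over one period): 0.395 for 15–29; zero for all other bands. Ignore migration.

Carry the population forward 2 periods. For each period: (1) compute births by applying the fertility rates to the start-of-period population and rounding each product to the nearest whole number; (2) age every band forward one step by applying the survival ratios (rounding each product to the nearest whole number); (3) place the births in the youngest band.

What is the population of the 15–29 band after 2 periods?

Let group 1 be 0–14 through group 5 = 60–74.
After projecting period 1:
Births: 920 × 0.395 = 363
Group 2: 690 × 0.988 = 682
Group 3: 920 × 0.977 = 899
Group 4: 960 × 0.982 = 943
Group 5: 1310 × 0.964 = 1263
Giving 363 / 682 / 899 / 943 / 1263.
After projecting period 2:
Births: 682 × 0.395 = 269
Group 2: 363 × 0.988 = 359
Group 3: 682 × 0.977 = 666
Group 4: 899 × 0.982 = 883
Group 5: 943 × 0.964 = 909
Giving 269 / 359 / 666 / 883 / 909.

359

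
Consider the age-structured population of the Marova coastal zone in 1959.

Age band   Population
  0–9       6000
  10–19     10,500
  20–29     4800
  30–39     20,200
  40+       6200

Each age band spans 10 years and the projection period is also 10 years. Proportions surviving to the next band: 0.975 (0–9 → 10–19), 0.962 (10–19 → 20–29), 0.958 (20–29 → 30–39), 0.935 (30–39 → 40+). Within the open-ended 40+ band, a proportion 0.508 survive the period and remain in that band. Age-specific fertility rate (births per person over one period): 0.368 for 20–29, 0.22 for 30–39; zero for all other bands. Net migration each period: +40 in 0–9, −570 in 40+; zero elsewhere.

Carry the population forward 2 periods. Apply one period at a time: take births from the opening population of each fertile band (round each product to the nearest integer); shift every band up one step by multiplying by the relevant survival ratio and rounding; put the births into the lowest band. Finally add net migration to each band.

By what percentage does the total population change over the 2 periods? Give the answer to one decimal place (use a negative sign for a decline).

-14.5

After projecting period 1:
Births: 4800 × 0.368 = 1766, 20200 × 0.22 = 4444 → 6210
10–19: 6000 × 0.975 = 5850
20–29: 10500 × 0.962 = 10101
30–39: 4800 × 0.958 = 4598
40+: 20200 × 0.935 + 6200 × 0.508 = 18887 + 3150 = 22037
Net migration: 0–9 + 40 → 6250; 40+ − 570 → 21467
→ [6250, 5850, 10101, 4598, 21467]
After projecting period 2:
Births: 10101 × 0.368 = 3717, 4598 × 0.22 = 1012 → 4729
10–19: 6250 × 0.975 = 6094
20–29: 5850 × 0.962 = 5628
30–39: 10101 × 0.958 = 9677
40+: 4598 × 0.935 + 21467 × 0.508 = 4299 + 10905 = 15204
Net migration: 0–9 + 40 → 4769; 40+ − 570 → 14634
→ [4769, 6094, 5628, 9677, 14634]
Total: 47700 → 40802; change = -6898; percentage change = -14.5%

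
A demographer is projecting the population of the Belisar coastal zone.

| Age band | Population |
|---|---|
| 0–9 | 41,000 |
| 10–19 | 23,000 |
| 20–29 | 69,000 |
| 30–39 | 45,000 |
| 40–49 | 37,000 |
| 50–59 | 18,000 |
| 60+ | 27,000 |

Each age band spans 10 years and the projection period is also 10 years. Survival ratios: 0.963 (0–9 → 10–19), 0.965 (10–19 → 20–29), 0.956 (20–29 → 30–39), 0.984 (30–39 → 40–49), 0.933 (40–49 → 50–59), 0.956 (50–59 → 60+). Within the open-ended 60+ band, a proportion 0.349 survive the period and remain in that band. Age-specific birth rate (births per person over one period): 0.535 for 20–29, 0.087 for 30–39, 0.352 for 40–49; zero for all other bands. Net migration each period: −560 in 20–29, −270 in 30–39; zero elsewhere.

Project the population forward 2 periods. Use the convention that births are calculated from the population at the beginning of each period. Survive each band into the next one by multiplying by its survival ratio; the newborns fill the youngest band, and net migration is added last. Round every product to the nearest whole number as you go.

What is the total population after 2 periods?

290944

Period 1:
Births: 69000 * 0.535 = 36915, 45000 * 0.087 = 3915, 37000 * 0.352 = 13024 ⇒ total 53854
10–19: 41000 * 0.963 = 39483
20–29: 23000 * 0.965 = 22195
30–39: 69000 * 0.956 = 65964
40–49: 45000 * 0.984 = 44280
50–59: 37000 * 0.933 = 34521
60+: 18000 * 0.956 + 27000 * 0.349 = 17208 + 9423 = 26631
Net migration: 20–29 − 560 → 21635; 30–39 − 270 → 65694
Population now: 0–9=53854, 10–19=39483, 20–29=21635, 30–39=65694, 40–49=44280, 50–59=34521, 60+=26631
Period 2:
Births: 21635 * 0.535 = 11575, 65694 * 0.087 = 5715, 44280 * 0.352 = 15587 ⇒ total 32877
10–19: 53854 * 0.963 = 51861
20–29: 39483 * 0.965 = 38101
30–39: 21635 * 0.956 = 20683
40–49: 65694 * 0.984 = 64643
50–59: 44280 * 0.933 = 41313
60+: 34521 * 0.956 + 26631 * 0.349 = 33002 + 9294 = 42296
Net migration: 20–29 − 560 → 37541; 30–39 − 270 → 20413
Population now: 0–9=32877, 10–19=51861, 20–29=37541, 30–39=20413, 40–49=64643, 50–59=41313, 60+=42296
Total after period 2: 32877 + 51861 + 37541 + 20413 + 64643 + 41313 + 42296 = 290944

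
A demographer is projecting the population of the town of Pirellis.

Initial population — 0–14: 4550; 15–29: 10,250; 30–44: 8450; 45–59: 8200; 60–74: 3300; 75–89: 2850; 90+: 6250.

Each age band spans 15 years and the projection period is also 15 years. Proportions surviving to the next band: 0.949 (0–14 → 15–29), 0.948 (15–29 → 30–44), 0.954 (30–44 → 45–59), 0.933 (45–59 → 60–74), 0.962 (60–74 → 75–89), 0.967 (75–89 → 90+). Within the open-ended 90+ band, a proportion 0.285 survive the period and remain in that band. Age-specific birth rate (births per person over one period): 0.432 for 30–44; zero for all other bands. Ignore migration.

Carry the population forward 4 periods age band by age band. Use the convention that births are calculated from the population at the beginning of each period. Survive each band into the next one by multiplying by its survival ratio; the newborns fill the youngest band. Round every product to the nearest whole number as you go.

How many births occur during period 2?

(Bands numbered youngest = 1 to oldest = 7.)
Period 1.
Births: 8450 × 0.432 = 3650
Band 2: 4550 × 0.949 = 4318
Band 3: 10250 × 0.948 = 9717
Band 4: 8450 × 0.954 = 8061
Band 5: 8200 × 0.933 = 7651
Band 6: 3300 × 0.962 = 3175
Band 7: 2850 × 0.967 + 6250 × 0.285 = 2756 + 1781 = 4537
Population now: 0–14=3650, 15–29=4318, 30–44=9717, 45–59=8061, 60–74=7651, 75–89=3175, 90+=4537
Period 2.
Births: 9717 × 0.432 = 4198
Band 2: 3650 × 0.949 = 3464
Band 3: 4318 × 0.948 = 4093
Band 4: 9717 × 0.954 = 9270
Band 5: 8061 × 0.933 = 7521
Band 6: 7651 × 0.962 = 7360
Band 7: 3175 × 0.967 + 4537 × 0.285 = 3070 + 1293 = 4363
Population now: 0–14=4198, 15–29=3464, 30–44=4093, 45–59=9270, 60–74=7521, 75–89=7360, 90+=4363

4198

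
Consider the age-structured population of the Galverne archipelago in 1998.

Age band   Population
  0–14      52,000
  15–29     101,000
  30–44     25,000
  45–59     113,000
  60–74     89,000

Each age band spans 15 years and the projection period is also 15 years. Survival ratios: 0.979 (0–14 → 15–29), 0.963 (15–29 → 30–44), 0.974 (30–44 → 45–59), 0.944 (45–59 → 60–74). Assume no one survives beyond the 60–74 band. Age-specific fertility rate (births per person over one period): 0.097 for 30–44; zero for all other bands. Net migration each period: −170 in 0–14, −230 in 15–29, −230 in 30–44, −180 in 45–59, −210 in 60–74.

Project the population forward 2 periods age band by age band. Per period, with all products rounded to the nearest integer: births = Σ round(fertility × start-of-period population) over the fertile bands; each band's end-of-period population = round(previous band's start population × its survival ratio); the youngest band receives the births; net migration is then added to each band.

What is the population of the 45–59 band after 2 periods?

94330

Call the groups 1 to 5, youngest first.
Period 1.
Births: 25000 × 0.097 = 2425
Group 2: 52000 × 0.979 = 50908
Group 3: 101000 × 0.963 = 97263
Group 4: 25000 × 0.974 = 24350
Group 5: 113000 × 0.944 = 106672
Net migration: Group 1 − 170 → 2255; Group 2 − 230 → 50678; Group 3 − 230 → 97033; Group 4 − 180 → 24170; Group 5 − 210 → 106462
Giving 2255 / 50678 / 97033 / 24170 / 106462.
Period 2.
Births: 97033 × 0.097 = 9412
Group 2: 2255 × 0.979 = 2208
Group 3: 50678 × 0.963 = 48803
Group 4: 97033 × 0.974 = 94510
Group 5: 24170 × 0.944 = 22816
Net migration: Group 1 − 170 → 9242; Group 2 − 230 → 1978; Group 3 − 230 → 48573; Group 4 − 180 → 94330; Group 5 − 210 → 22606
Giving 9242 / 1978 / 48573 / 94330 / 22606.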